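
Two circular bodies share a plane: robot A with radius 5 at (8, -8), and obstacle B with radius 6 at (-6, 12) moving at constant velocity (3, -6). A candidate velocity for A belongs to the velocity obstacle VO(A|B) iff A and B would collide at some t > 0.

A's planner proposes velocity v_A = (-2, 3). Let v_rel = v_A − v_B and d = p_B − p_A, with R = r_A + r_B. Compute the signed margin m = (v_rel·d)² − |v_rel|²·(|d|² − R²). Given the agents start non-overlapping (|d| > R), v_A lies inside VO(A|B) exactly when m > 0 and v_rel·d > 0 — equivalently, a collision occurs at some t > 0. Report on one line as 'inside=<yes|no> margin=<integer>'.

d = (-14, 20),  |d|² = 596;  R = 5+6 = 11,  c = 596−11² = 475
v_rel = (-5, 9),  |v_rel|² = 106;  v_rel·d = (-5)·(-14) + (9)·(20) = 250
106·t² − 500·t + 475 = 0  ⇒  m = 250² − 106·475 = 12150
m = 12150 > 0,  v_rel·d = 250 > 0  ⇒  inside

inside=yes margin=12150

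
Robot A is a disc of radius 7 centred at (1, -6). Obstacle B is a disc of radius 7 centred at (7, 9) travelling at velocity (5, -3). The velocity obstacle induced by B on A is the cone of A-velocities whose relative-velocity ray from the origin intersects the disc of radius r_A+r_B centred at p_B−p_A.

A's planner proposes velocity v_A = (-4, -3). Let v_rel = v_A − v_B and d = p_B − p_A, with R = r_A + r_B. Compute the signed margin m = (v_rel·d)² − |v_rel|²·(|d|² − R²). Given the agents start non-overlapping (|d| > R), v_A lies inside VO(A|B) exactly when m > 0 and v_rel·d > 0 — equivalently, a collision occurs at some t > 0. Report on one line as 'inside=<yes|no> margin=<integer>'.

d = (6, 15),  |d|² = 261;  R = 7+7 = 14,  c = 261−14² = 65
v_rel = (-9, 0),  |v_rel|² = 81;  v_rel·d = (-9)·(6) + (0)·(15) = -54
81·t² + 108·t + 65 = 0  ⇒  m = (-54)² − 81·65 = -2349
m = -2349 < 0,  v_rel·d = -54 < 0  ⇒  outside

inside=no margin=-2349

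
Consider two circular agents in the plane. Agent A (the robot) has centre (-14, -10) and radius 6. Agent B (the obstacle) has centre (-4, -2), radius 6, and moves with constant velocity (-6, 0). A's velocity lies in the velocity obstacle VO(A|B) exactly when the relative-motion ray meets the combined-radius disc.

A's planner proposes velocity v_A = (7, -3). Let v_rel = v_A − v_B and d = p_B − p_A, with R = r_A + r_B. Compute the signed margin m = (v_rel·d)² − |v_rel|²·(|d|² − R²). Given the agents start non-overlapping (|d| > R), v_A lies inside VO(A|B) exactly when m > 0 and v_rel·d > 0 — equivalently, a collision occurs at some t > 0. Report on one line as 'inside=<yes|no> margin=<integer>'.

d = (10, 8),  |d|² = 164;  R = 6+6 = 12,  c = 164−12² = 20
v_rel = (13, -3),  |v_rel|² = 178;  v_rel·d = (13)·(10) + (-3)·(8) = 106
178·t² − 212·t + 20 = 0  ⇒  m = 106² − 178·20 = 7676
m = 7676 > 0,  v_rel·d = 106 > 0  ⇒  inside

inside=yes margin=7676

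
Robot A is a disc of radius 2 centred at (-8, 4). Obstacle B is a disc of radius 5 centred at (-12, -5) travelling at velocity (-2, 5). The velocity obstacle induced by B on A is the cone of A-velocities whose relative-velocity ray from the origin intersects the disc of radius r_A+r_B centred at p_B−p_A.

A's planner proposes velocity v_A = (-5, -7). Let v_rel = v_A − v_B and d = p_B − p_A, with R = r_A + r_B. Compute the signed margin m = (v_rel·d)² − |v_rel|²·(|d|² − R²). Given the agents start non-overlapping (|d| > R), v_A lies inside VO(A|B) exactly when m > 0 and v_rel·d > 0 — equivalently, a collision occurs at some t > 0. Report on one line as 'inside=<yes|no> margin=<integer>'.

d = (-4, -9),  |d|² = 97;  R = 2+5 = 7,  c = 97−7² = 48
v_rel = (-3, -12),  |v_rel|² = 153;  v_rel·d = (-3)·(-4) + (-12)·(-9) = 120
153·t² − 240·t + 48 = 0  ⇒  m = 120² − 153·48 = 7056
m = 7056 > 0,  v_rel·d = 120 > 0  ⇒  inside

inside=yes margin=7056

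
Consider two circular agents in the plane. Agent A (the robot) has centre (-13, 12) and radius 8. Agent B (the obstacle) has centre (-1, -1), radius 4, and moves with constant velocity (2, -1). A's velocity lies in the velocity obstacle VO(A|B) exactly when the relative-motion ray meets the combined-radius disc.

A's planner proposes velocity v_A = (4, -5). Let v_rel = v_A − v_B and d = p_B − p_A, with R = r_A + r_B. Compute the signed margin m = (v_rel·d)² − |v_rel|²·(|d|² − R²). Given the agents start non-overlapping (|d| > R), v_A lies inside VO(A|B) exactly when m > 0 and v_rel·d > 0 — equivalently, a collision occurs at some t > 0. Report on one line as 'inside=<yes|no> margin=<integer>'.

d = (12, -13),  |d|² = 313;  R = 8+4 = 12,  c = 313−12² = 169
v_rel = (2, -4),  |v_rel|² = 20;  v_rel·d = (2)·(12) + (-4)·(-13) = 76
20·t² − 152·t + 169 = 0  ⇒  m = 76² − 20·169 = 2396
m = 2396 > 0,  v_rel·d = 76 > 0  ⇒  inside

inside=yes margin=2396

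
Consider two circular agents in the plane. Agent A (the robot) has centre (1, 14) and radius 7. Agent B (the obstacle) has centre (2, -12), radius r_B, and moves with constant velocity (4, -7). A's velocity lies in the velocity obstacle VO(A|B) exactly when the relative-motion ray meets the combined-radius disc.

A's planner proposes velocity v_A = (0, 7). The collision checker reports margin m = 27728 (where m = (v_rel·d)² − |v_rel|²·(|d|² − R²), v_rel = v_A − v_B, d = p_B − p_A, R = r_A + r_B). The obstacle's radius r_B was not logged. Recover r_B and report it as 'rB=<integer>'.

m = 27728
d = (1, -26);  v_rel = (-4, 14),  |v_rel|² = 212
v_rel×d = (-4)·(-26) − (14)·(1) = 90
since m = R²·212 − 90²:  R² = (8100 + 27728) / 212 = 169
R = √169 = 13  ⇒  r_B = 13 − 7 = 6

rB=6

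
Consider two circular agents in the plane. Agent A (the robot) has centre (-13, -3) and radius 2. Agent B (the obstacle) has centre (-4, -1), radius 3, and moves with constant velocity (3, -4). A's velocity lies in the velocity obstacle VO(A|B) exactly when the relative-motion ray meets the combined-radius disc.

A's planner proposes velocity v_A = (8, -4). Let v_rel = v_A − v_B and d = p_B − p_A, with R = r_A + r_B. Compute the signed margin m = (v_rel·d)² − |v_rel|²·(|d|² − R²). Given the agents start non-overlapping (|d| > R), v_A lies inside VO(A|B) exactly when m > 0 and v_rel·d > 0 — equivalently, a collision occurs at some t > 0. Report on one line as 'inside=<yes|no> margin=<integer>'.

d = (9, 2),  |d|² = 85;  R = 2+3 = 5,  c = 85−5² = 60
v_rel = (5, 0),  |v_rel|² = 25;  v_rel·d = (5)·(9) + (0)·(2) = 45
25·t² − 90·t + 60 = 0  ⇒  m = 45² − 25·60 = 525
m = 525 > 0,  v_rel·d = 45 > 0  ⇒  inside

inside=yes margin=525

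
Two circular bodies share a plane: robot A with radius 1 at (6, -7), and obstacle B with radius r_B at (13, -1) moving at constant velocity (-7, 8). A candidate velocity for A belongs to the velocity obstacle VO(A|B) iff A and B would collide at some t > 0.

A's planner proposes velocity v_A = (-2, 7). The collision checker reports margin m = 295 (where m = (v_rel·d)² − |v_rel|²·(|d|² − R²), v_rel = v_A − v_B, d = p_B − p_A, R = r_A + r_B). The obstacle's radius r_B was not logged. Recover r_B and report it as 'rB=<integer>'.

m = 295
d = (7, 6);  v_rel = (5, -1),  |v_rel|² = 26
v_rel×d = (5)·(6) − (-1)·(7) = 37
since m = R²·26 − 37²:  R² = (1369 + 295) / 26 = 64
R = √64 = 8  ⇒  r_B = 8 − 1 = 7

rB=7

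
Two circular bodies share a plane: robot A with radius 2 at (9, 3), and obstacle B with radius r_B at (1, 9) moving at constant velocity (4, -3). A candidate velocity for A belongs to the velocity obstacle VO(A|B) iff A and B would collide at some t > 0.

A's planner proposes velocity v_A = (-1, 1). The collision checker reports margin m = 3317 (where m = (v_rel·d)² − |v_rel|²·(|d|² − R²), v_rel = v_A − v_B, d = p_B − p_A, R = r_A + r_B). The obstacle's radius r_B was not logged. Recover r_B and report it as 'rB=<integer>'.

m = 3317
d = (-8, 6);  v_rel = (-5, 4),  |v_rel|² = 41
v_rel×d = (-5)·(6) − (4)·(-8) = 2
since m = R²·41 − 2²:  R² = (4 + 3317) / 41 = 81
R = √81 = 9  ⇒  r_B = 9 − 2 = 7

rB=7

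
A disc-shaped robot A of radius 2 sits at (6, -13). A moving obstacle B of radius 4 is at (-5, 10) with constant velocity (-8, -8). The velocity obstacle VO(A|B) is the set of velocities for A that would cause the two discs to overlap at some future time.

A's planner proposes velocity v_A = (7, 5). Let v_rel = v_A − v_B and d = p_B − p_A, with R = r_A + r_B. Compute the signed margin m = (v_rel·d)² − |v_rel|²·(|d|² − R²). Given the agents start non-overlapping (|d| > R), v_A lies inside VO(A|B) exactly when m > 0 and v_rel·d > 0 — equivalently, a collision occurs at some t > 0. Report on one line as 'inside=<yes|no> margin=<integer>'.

d = (-11, 23),  |d|² = 650;  R = 2+4 = 6,  c = 650−6² = 614
v_rel = (15, 13),  |v_rel|² = 394;  v_rel·d = (15)·(-11) + (13)·(23) = 134
394·t² − 268·t + 614 = 0  ⇒  m = 134² − 394·614 = -223960
m = -223960 < 0,  v_rel·d = 134 > 0  ⇒  outside

inside=no margin=-223960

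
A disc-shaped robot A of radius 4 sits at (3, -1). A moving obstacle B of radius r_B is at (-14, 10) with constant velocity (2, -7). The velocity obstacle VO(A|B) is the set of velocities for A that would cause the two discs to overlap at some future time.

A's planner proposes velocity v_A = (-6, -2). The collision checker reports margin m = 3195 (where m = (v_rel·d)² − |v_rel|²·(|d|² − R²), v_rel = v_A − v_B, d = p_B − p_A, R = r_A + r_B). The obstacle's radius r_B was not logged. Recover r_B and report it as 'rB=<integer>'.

m = 3195
d = (-17, 11);  v_rel = (-8, 5),  |v_rel|² = 89
v_rel×d = (-8)·(11) − (5)·(-17) = -3
since m = R²·89 − (-3)²:  R² = (9 + 3195) / 89 = 36
R = √36 = 6  ⇒  r_B = 6 − 4 = 2

rB=2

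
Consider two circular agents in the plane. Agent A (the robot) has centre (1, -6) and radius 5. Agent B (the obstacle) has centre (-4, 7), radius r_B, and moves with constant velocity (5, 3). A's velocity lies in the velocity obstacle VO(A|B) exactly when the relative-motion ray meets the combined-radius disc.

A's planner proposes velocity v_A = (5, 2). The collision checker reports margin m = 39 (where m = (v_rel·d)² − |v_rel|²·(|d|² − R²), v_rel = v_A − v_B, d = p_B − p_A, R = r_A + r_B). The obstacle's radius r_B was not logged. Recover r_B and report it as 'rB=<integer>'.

m = 39
d = (-5, 13);  v_rel = (0, -1),  |v_rel|² = 1
v_rel×d = (0)·(13) − (-1)·(-5) = -5
since m = R²·1 − (-5)²:  R² = (25 + 39) / 1 = 64
R = √64 = 8  ⇒  r_B = 8 − 5 = 3

rB=3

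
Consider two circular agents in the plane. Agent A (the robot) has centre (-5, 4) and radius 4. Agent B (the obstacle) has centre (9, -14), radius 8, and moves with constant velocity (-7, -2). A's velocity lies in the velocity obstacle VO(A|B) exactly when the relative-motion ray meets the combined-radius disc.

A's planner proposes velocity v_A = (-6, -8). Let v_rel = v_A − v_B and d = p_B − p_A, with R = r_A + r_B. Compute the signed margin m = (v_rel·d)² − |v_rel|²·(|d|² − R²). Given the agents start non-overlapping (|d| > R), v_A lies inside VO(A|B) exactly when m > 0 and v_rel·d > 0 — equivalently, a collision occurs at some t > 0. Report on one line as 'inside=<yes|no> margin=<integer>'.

d = (14, -18),  |d|² = 520;  R = 4+8 = 12,  c = 520−12² = 376
v_rel = (1, -6),  |v_rel|² = 37;  v_rel·d = (1)·(14) + (-6)·(-18) = 122
37·t² − 244·t + 376 = 0  ⇒  m = 122² − 37·376 = 972
m = 972 > 0,  v_rel·d = 122 > 0  ⇒  inside

inside=yes margin=972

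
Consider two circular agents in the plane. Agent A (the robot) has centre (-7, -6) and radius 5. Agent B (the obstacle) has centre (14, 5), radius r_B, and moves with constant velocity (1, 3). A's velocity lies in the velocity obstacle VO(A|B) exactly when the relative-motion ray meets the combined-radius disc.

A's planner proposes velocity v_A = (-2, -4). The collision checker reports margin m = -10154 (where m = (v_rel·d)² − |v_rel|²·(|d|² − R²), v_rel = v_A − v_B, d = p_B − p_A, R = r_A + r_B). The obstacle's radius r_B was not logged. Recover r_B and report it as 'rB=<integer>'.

m = -10154
d = (21, 11);  v_rel = (-3, -7),  |v_rel|² = 58
v_rel×d = (-3)·(11) − (-7)·(21) = 114
since m = R²·58 − 114²:  R² = (12996 + -10154) / 58 = 49
R = √49 = 7  ⇒  r_B = 7 − 5 = 2

rB=2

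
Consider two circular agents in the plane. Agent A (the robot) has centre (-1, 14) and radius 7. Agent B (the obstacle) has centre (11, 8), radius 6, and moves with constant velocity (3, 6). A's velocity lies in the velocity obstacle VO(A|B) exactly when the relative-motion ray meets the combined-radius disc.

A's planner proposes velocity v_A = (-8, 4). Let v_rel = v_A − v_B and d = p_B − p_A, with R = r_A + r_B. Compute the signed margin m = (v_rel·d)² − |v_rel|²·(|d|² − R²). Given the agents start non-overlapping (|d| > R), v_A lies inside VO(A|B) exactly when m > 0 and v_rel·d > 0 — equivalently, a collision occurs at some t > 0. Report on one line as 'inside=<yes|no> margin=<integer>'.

d = (12, -6),  |d|² = 180;  R = 7+6 = 13,  c = 180−13² = 11
v_rel = (-11, -2),  |v_rel|² = 125;  v_rel·d = (-11)·(12) + (-2)·(-6) = -120
125·t² + 240·t + 11 = 0  ⇒  m = (-120)² − 125·11 = 13025
m = 13025 > 0,  v_rel·d = -120 < 0  ⇒  outside

inside=no margin=13025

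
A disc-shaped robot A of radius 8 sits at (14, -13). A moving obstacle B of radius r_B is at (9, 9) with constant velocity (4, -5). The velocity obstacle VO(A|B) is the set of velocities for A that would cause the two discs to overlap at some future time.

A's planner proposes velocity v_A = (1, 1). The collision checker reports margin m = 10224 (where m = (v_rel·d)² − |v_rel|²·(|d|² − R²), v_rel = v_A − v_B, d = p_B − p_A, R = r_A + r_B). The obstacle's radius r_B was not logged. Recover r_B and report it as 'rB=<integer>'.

m = 10224
d = (-5, 22);  v_rel = (-3, 6),  |v_rel|² = 45
v_rel×d = (-3)·(22) − (6)·(-5) = -36
since m = R²·45 − (-36)²:  R² = (1296 + 10224) / 45 = 256
R = √256 = 16  ⇒  r_B = 16 − 8 = 8

rB=8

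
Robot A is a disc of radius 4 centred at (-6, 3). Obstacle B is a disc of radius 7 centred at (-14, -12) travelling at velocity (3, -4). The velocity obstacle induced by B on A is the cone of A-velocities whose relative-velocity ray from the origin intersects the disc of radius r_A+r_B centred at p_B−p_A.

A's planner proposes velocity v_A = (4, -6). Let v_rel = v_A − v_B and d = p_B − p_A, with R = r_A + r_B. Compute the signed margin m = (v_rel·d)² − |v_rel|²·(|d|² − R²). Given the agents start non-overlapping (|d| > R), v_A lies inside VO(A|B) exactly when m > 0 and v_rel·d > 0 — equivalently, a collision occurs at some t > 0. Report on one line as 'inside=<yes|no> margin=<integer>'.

d = (-8, -15),  |d|² = 289;  R = 4+7 = 11,  c = 289−11² = 168
v_rel = (1, -2),  |v_rel|² = 5;  v_rel·d = (1)·(-8) + (-2)·(-15) = 22
5·t² − 44·t + 168 = 0  ⇒  m = 22² − 5·168 = -356
m = -356 < 0,  v_rel·d = 22 > 0  ⇒  outside

inside=no margin=-356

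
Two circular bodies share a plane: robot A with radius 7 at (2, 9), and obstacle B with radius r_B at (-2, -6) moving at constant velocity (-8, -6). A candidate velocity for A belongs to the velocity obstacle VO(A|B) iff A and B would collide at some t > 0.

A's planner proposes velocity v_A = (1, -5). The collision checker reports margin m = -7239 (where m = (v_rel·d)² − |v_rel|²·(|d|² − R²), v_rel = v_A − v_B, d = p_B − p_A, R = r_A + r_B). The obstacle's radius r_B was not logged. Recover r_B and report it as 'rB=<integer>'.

m = -7239
d = (-4, -15);  v_rel = (9, 1),  |v_rel|² = 82
v_rel×d = (9)·(-15) − (1)·(-4) = -131
since m = R²·82 − (-131)²:  R² = (17161 + -7239) / 82 = 121
R = √121 = 11  ⇒  r_B = 11 − 7 = 4

rB=4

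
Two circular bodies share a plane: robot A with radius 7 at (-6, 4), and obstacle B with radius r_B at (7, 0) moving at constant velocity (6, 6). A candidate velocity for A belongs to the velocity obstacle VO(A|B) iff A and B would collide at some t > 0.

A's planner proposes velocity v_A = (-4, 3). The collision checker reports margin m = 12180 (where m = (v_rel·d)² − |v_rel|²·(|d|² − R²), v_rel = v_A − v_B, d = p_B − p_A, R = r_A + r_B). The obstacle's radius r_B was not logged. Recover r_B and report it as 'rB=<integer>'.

m = 12180
d = (13, -4);  v_rel = (-10, -3),  |v_rel|² = 109
v_rel×d = (-10)·(-4) − (-3)·(13) = 79
since m = R²·109 − 79²:  R² = (6241 + 12180) / 109 = 169
R = √169 = 13  ⇒  r_B = 13 − 7 = 6

rB=6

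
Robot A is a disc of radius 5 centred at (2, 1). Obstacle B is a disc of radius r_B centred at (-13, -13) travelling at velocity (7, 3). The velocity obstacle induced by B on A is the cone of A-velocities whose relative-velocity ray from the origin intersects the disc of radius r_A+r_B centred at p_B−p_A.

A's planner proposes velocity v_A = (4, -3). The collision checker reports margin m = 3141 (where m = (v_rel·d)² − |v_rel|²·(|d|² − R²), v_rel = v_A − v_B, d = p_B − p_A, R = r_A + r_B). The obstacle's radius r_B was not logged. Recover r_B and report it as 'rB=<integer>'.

m = 3141
d = (-15, -14);  v_rel = (-3, -6),  |v_rel|² = 45
v_rel×d = (-3)·(-14) − (-6)·(-15) = -48
since m = R²·45 − (-48)²:  R² = (2304 + 3141) / 45 = 121
R = √121 = 11  ⇒  r_B = 11 − 5 = 6

rB=6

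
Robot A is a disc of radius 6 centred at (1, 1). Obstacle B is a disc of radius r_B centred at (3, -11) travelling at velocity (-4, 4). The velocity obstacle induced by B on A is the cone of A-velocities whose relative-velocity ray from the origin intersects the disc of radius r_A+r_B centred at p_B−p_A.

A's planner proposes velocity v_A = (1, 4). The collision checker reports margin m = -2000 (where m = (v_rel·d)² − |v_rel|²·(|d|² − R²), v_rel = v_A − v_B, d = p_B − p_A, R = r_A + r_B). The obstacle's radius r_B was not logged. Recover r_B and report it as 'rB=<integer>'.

m = -2000
d = (2, -12);  v_rel = (5, 0),  |v_rel|² = 25
v_rel×d = (5)·(-12) − (0)·(2) = -60
since m = R²·25 − (-60)²:  R² = (3600 + -2000) / 25 = 64
R = √64 = 8  ⇒  r_B = 8 − 6 = 2

rB=2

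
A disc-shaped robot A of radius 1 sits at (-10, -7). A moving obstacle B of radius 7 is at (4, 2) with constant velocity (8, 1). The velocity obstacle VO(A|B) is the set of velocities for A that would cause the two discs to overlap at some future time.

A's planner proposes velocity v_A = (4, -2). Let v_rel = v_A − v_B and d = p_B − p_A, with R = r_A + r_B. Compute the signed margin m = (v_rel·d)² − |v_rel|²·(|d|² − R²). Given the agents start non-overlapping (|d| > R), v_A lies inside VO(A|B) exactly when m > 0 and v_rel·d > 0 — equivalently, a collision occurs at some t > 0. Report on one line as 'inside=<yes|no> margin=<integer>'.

d = (14, 9),  |d|² = 277;  R = 1+7 = 8,  c = 277−8² = 213
v_rel = (-4, -3),  |v_rel|² = 25;  v_rel·d = (-4)·(14) + (-3)·(9) = -83
25·t² + 166·t + 213 = 0  ⇒  m = (-83)² − 25·213 = 1564
m = 1564 > 0,  v_rel·d = -83 < 0  ⇒  outside

inside=no margin=1564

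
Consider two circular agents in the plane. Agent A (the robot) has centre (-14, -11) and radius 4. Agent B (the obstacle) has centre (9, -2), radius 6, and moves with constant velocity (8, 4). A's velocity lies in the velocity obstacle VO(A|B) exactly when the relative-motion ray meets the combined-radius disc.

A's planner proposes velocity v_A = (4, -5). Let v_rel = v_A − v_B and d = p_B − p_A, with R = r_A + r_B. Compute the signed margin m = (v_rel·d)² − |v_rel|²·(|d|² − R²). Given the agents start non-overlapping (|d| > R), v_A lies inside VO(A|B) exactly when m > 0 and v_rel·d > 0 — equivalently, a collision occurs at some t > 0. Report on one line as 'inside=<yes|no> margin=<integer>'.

d = (23, 9),  |d|² = 610;  R = 4+6 = 10,  c = 610−10² = 510
v_rel = (-4, -9),  |v_rel|² = 97;  v_rel·d = (-4)·(23) + (-9)·(9) = -173
97·t² + 346·t + 510 = 0  ⇒  m = (-173)² − 97·510 = -19541
m = -19541 < 0,  v_rel·d = -173 < 0  ⇒  outside

inside=no margin=-19541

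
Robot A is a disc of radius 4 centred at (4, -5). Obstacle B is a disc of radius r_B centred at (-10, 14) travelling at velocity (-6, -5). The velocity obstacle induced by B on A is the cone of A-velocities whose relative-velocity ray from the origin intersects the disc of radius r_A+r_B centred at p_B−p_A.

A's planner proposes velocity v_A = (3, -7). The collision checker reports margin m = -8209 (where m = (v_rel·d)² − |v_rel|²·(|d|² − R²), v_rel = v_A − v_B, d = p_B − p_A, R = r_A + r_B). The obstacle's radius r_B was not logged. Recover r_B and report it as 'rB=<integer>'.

m = -8209
d = (-14, 19);  v_rel = (9, -2),  |v_rel|² = 85
v_rel×d = (9)·(19) − (-2)·(-14) = 143
since m = R²·85 − 143²:  R² = (20449 + -8209) / 85 = 144
R = √144 = 12  ⇒  r_B = 12 − 4 = 8

rB=8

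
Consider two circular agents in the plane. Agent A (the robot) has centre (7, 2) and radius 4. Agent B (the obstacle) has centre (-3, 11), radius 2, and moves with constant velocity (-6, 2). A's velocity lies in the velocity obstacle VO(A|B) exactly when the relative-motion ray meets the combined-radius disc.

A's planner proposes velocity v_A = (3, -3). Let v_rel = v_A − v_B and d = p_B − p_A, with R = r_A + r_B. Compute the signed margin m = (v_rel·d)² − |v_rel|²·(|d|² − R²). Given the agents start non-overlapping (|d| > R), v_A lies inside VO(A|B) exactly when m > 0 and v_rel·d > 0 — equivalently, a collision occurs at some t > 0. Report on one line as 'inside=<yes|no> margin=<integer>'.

d = (-10, 9),  |d|² = 181;  R = 4+2 = 6,  c = 181−6² = 145
v_rel = (9, -5),  |v_rel|² = 106;  v_rel·d = (9)·(-10) + (-5)·(9) = -135
106·t² + 270·t + 145 = 0  ⇒  m = (-135)² − 106·145 = 2855
m = 2855 > 0,  v_rel·d = -135 < 0  ⇒  outside

inside=no margin=2855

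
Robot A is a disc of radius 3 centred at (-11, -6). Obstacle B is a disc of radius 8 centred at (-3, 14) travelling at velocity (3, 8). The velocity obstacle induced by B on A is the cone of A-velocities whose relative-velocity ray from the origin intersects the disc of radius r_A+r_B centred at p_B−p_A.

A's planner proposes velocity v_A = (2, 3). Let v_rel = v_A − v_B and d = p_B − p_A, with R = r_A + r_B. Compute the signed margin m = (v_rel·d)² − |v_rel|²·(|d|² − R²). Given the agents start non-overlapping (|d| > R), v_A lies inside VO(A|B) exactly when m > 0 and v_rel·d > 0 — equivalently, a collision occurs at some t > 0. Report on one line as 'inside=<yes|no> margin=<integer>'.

d = (8, 20),  |d|² = 464;  R = 3+8 = 11,  c = 464−11² = 343
v_rel = (-1, -5),  |v_rel|² = 26;  v_rel·d = (-1)·(8) + (-5)·(20) = -108
26·t² + 216·t + 343 = 0  ⇒  m = (-108)² − 26·343 = 2746
m = 2746 > 0,  v_rel·d = -108 < 0  ⇒  outside

inside=no margin=2746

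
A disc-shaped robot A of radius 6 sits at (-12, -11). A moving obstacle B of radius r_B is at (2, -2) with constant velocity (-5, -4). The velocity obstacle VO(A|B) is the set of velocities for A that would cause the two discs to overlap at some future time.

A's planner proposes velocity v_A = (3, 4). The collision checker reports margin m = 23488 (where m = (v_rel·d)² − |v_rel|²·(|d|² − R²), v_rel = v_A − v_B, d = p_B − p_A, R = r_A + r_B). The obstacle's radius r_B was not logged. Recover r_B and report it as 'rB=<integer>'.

m = 23488
d = (14, 9);  v_rel = (8, 8),  |v_rel|² = 128
v_rel×d = (8)·(9) − (8)·(14) = -40
since m = R²·128 − (-40)²:  R² = (1600 + 23488) / 128 = 196
R = √196 = 14  ⇒  r_B = 14 − 6 = 8

rB=8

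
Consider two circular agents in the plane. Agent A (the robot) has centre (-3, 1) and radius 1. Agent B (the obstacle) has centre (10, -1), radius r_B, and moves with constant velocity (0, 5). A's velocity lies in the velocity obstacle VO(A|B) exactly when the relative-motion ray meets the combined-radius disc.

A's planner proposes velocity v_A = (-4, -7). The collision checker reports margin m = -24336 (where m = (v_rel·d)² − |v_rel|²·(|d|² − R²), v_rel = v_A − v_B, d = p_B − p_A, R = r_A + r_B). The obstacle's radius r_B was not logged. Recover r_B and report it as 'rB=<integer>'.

m = -24336
d = (13, -2);  v_rel = (-4, -12),  |v_rel|² = 160
v_rel×d = (-4)·(-2) − (-12)·(13) = 164
since m = R²·160 − 164²:  R² = (26896 + -24336) / 160 = 16
R = √16 = 4  ⇒  r_B = 4 − 1 = 3

rB=3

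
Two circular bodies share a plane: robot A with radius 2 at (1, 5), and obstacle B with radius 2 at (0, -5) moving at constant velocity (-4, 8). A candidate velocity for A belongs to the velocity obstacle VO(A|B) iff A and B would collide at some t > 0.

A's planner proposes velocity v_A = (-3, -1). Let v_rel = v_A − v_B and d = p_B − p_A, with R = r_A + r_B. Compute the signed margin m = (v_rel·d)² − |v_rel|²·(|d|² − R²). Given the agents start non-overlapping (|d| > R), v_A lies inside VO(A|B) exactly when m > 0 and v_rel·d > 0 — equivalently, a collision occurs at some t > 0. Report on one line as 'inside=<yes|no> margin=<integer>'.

d = (-1, -10),  |d|² = 101;  R = 2+2 = 4,  c = 101−4² = 85
v_rel = (1, -9),  |v_rel|² = 82;  v_rel·d = (1)·(-1) + (-9)·(-10) = 89
82·t² − 178·t + 85 = 0  ⇒  m = 89² − 82·85 = 951
m = 951 > 0,  v_rel·d = 89 > 0  ⇒  inside

inside=yes margin=951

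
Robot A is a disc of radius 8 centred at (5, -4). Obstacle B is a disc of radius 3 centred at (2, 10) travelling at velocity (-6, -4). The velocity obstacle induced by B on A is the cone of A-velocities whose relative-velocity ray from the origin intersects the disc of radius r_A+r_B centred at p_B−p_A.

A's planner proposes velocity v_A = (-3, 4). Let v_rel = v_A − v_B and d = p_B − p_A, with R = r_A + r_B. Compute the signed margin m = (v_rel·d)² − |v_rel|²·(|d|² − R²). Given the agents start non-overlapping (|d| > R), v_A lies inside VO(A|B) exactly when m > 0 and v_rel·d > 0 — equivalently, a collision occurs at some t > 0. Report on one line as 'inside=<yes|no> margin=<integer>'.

d = (-3, 14),  |d|² = 205;  R = 8+3 = 11,  c = 205−11² = 84
v_rel = (3, 8),  |v_rel|² = 73;  v_rel·d = (3)·(-3) + (8)·(14) = 103
73·t² − 206·t + 84 = 0  ⇒  m = 103² − 73·84 = 4477
m = 4477 > 0,  v_rel·d = 103 > 0  ⇒  inside

inside=yes margin=4477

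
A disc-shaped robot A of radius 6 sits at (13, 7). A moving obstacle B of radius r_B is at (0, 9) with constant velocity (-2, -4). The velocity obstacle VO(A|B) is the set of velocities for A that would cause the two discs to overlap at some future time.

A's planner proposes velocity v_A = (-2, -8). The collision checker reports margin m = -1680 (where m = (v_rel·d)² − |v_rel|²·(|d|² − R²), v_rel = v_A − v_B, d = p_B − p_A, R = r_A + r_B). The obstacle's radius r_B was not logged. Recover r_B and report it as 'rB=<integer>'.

m = -1680
d = (-13, 2);  v_rel = (0, -4),  |v_rel|² = 16
v_rel×d = (0)·(2) − (-4)·(-13) = -52
since m = R²·16 − (-52)²:  R² = (2704 + -1680) / 16 = 64
R = √64 = 8  ⇒  r_B = 8 − 6 = 2

rB=2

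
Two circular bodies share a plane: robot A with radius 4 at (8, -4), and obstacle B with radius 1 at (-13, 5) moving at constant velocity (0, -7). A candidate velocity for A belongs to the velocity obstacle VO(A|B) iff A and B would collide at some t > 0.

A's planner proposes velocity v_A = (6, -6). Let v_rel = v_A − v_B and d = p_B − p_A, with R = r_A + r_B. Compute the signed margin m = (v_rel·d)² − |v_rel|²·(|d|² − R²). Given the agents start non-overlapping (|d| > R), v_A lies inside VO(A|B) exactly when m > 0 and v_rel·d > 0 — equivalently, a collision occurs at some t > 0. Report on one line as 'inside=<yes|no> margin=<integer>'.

d = (-21, 9),  |d|² = 522;  R = 4+1 = 5,  c = 522−5² = 497
v_rel = (6, 1),  |v_rel|² = 37;  v_rel·d = (6)·(-21) + (1)·(9) = -117
37·t² + 234·t + 497 = 0  ⇒  m = (-117)² − 37·497 = -4700
m = -4700 < 0,  v_rel·d = -117 < 0  ⇒  outside

inside=no margin=-4700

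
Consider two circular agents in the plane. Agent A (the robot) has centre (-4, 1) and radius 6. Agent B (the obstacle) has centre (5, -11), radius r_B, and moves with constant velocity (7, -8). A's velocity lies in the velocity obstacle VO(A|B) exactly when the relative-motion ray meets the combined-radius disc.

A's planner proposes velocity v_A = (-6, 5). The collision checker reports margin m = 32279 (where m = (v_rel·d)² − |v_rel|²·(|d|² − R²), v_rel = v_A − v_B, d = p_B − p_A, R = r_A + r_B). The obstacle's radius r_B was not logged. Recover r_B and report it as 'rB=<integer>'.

m = 32279
d = (9, -12);  v_rel = (-13, 13),  |v_rel|² = 338
v_rel×d = (-13)·(-12) − (13)·(9) = 39
since m = R²·338 − 39²:  R² = (1521 + 32279) / 338 = 100
R = √100 = 10  ⇒  r_B = 10 − 6 = 4

rB=4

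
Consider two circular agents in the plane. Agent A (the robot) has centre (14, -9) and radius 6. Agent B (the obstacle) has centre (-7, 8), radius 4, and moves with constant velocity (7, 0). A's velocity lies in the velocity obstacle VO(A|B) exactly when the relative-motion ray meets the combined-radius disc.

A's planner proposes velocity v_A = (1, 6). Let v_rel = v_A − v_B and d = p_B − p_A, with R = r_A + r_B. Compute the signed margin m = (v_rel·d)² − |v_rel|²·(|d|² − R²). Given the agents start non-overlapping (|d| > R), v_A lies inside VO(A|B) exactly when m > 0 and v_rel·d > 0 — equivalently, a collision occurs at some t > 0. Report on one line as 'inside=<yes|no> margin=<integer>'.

d = (-21, 17),  |d|² = 730;  R = 6+4 = 10,  c = 730−10² = 630
v_rel = (-6, 6),  |v_rel|² = 72;  v_rel·d = (-6)·(-21) + (6)·(17) = 228
72·t² − 456·t + 630 = 0  ⇒  m = 228² − 72·630 = 6624
m = 6624 > 0,  v_rel·d = 228 > 0  ⇒  inside

inside=yes margin=6624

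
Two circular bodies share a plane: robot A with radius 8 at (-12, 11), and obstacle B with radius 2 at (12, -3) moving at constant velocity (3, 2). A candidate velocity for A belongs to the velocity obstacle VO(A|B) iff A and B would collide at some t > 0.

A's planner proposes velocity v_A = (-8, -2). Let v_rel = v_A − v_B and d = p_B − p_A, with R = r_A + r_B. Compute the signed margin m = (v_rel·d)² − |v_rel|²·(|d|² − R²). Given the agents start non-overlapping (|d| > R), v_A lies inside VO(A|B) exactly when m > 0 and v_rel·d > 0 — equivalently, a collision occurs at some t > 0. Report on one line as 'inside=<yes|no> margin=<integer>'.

d = (24, -14),  |d|² = 772;  R = 8+2 = 10,  c = 772−10² = 672
v_rel = (-11, -4),  |v_rel|² = 137;  v_rel·d = (-11)·(24) + (-4)·(-14) = -208
137·t² + 416·t + 672 = 0  ⇒  m = (-208)² − 137·672 = -48800
m = -48800 < 0,  v_rel·d = -208 < 0  ⇒  outside

inside=no margin=-48800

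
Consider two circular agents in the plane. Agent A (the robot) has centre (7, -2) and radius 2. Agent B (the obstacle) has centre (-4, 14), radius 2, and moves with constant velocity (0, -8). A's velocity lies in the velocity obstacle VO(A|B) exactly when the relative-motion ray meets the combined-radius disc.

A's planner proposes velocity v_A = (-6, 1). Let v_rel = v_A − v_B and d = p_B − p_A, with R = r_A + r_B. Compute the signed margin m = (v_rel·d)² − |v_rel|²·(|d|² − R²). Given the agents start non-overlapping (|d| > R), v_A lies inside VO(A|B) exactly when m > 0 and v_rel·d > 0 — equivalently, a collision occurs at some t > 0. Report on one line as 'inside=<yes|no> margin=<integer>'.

d = (-11, 16),  |d|² = 377;  R = 2+2 = 4,  c = 377−4² = 361
v_rel = (-6, 9),  |v_rel|² = 117;  v_rel·d = (-6)·(-11) + (9)·(16) = 210
117·t² − 420·t + 361 = 0  ⇒  m = 210² − 117·361 = 1863
m = 1863 > 0,  v_rel·d = 210 > 0  ⇒  inside

inside=yes margin=1863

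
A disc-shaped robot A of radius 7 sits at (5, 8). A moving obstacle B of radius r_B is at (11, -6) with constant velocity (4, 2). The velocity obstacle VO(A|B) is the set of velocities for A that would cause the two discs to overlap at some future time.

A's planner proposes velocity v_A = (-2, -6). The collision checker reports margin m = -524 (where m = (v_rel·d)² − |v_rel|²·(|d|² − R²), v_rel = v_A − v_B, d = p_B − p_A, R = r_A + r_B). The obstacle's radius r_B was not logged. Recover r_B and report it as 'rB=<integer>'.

m = -524
d = (6, -14);  v_rel = (-6, -8),  |v_rel|² = 100
v_rel×d = (-6)·(-14) − (-8)·(6) = 132
since m = R²·100 − 132²:  R² = (17424 + -524) / 100 = 169
R = √169 = 13  ⇒  r_B = 13 − 7 = 6

rB=6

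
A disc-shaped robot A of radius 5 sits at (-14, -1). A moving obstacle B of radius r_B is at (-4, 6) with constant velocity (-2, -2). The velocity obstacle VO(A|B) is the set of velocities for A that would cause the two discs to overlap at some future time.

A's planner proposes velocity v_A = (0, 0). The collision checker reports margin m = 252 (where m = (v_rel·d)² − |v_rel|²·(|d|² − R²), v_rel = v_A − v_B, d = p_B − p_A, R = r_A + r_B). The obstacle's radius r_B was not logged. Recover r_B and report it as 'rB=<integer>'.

m = 252
d = (10, 7);  v_rel = (2, 2),  |v_rel|² = 8
v_rel×d = (2)·(7) − (2)·(10) = -6
since m = R²·8 − (-6)²:  R² = (36 + 252) / 8 = 36
R = √36 = 6  ⇒  r_B = 6 − 5 = 1

rB=1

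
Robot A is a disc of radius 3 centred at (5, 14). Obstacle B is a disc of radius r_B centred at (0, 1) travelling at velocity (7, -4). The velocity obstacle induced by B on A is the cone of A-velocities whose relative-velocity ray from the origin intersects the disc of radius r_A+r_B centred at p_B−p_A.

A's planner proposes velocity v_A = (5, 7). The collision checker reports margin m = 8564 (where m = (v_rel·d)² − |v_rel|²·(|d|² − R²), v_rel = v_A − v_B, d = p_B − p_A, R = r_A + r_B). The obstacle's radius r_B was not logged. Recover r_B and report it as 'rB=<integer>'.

m = 8564
d = (-5, -13);  v_rel = (-2, 11),  |v_rel|² = 125
v_rel×d = (-2)·(-13) − (11)·(-5) = 81
since m = R²·125 − 81²:  R² = (6561 + 8564) / 125 = 121
R = √121 = 11  ⇒  r_B = 11 − 3 = 8

rB=8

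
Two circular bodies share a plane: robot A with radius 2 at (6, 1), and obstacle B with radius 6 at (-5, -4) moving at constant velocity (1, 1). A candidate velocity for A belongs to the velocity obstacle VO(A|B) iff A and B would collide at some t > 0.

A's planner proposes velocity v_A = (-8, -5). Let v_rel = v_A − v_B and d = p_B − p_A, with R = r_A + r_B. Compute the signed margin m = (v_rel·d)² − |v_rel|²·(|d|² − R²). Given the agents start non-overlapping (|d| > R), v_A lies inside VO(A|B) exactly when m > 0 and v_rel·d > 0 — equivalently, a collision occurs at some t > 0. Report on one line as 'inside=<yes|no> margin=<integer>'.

d = (-11, -5),  |d|² = 146;  R = 2+6 = 8,  c = 146−8² = 82
v_rel = (-9, -6),  |v_rel|² = 117;  v_rel·d = (-9)·(-11) + (-6)·(-5) = 129
117·t² − 258·t + 82 = 0  ⇒  m = 129² − 117·82 = 7047
m = 7047 > 0,  v_rel·d = 129 > 0  ⇒  inside

inside=yes margin=7047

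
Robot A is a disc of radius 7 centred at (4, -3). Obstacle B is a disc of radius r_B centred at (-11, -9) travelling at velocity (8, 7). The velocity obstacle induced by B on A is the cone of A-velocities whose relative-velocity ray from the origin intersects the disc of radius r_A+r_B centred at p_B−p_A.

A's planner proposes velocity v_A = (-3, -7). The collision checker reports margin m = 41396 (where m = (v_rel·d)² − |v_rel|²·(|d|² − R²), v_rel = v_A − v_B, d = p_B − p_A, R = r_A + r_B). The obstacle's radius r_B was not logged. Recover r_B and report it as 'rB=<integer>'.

m = 41396
d = (-15, -6);  v_rel = (-11, -14),  |v_rel|² = 317
v_rel×d = (-11)·(-6) − (-14)·(-15) = -144
since m = R²·317 − (-144)²:  R² = (20736 + 41396) / 317 = 196
R = √196 = 14  ⇒  r_B = 14 − 7 = 7

rB=7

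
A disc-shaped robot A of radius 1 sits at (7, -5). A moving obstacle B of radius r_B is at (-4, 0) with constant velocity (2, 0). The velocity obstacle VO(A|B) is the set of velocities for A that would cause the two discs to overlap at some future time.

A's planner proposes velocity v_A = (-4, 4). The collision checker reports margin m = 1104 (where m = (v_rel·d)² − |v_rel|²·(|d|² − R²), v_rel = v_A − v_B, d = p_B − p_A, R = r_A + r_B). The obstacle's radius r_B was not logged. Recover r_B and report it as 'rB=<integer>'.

m = 1104
d = (-11, 5);  v_rel = (-6, 4),  |v_rel|² = 52
v_rel×d = (-6)·(5) − (4)·(-11) = 14
since m = R²·52 − 14²:  R² = (196 + 1104) / 52 = 25
R = √25 = 5  ⇒  r_B = 5 − 1 = 4

rB=4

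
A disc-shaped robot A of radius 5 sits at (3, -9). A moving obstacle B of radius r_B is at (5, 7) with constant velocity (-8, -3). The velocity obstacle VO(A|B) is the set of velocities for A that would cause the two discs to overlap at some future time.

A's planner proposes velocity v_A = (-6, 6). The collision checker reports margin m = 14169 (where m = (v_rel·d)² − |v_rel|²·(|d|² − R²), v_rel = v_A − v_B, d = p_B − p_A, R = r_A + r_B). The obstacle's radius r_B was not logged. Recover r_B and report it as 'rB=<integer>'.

m = 14169
d = (2, 16);  v_rel = (2, 9),  |v_rel|² = 85
v_rel×d = (2)·(16) − (9)·(2) = 14
since m = R²·85 − 14²:  R² = (196 + 14169) / 85 = 169
R = √169 = 13  ⇒  r_B = 13 − 5 = 8

rB=8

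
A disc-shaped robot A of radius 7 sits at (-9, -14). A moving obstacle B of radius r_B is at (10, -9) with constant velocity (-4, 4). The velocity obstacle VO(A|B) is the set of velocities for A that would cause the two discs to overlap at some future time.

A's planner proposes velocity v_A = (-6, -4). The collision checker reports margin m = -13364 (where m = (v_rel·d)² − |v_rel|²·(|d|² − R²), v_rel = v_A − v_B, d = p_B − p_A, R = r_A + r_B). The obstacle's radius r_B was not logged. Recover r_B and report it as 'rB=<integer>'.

m = -13364
d = (19, 5);  v_rel = (-2, -8),  |v_rel|² = 68
v_rel×d = (-2)·(5) − (-8)·(19) = 142
since m = R²·68 − 142²:  R² = (20164 + -13364) / 68 = 100
R = √100 = 10  ⇒  r_B = 10 − 7 = 3

rB=3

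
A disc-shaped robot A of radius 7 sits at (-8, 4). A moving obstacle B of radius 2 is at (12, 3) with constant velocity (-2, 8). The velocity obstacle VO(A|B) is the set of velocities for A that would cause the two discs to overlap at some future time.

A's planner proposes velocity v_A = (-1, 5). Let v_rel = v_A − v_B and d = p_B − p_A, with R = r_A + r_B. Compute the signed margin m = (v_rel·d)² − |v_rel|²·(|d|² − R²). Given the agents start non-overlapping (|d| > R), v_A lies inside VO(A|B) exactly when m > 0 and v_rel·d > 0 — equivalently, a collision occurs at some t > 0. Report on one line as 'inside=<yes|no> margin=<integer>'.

d = (20, -1),  |d|² = 401;  R = 7+2 = 9,  c = 401−9² = 320
v_rel = (1, -3),  |v_rel|² = 10;  v_rel·d = (1)·(20) + (-3)·(-1) = 23
10·t² − 46·t + 320 = 0  ⇒  m = 23² − 10·320 = -2671
m = -2671 < 0,  v_rel·d = 23 > 0  ⇒  outside

inside=no margin=-2671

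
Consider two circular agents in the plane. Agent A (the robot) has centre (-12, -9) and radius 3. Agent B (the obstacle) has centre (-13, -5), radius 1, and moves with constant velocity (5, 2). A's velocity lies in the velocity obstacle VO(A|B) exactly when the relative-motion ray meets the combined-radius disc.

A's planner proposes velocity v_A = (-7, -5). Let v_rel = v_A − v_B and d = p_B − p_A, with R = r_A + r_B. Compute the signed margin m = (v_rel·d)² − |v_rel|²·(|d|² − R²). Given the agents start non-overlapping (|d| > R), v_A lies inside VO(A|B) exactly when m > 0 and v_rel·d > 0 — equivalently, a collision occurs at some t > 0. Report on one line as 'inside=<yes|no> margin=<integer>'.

d = (-1, 4),  |d|² = 17;  R = 3+1 = 4,  c = 17−4² = 1
v_rel = (-12, -7),  |v_rel|² = 193;  v_rel·d = (-12)·(-1) + (-7)·(4) = -16
193·t² + 32·t + 1 = 0  ⇒  m = (-16)² − 193·1 = 63
m = 63 > 0,  v_rel·d = -16 < 0  ⇒  outside

inside=no margin=63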